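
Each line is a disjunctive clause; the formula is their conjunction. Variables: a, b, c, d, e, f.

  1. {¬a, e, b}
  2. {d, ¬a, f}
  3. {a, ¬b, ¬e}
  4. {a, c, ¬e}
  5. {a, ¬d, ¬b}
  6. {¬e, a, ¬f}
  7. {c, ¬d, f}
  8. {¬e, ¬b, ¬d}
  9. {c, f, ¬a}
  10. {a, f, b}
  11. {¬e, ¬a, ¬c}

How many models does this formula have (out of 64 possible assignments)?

16

Split on a, then e.
  a=T, e=T: remaining (b,c,d,f) ∈ {(F,F,F,T); (F,F,T,T); (T,F,F,T)} — 3.
  a=T, e=F: 5 of the 16 assignments to (b,c,d,f) work.
  a=F, e=T: a clause becomes empty — 0.
  a=F, e=F: c free; 4 ways for (b,d,f) × 2^1 = 8.
Total: 3 + 5 + 0 + 8 = 16.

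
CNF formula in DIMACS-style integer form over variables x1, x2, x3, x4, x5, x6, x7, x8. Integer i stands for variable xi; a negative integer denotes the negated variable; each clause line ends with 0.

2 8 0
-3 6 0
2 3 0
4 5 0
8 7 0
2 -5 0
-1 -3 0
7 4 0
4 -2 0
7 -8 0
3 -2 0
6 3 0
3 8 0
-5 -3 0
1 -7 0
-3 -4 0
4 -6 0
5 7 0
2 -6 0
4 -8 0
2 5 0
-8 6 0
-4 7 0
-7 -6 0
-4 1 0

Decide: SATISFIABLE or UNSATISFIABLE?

UNSATISFIABLE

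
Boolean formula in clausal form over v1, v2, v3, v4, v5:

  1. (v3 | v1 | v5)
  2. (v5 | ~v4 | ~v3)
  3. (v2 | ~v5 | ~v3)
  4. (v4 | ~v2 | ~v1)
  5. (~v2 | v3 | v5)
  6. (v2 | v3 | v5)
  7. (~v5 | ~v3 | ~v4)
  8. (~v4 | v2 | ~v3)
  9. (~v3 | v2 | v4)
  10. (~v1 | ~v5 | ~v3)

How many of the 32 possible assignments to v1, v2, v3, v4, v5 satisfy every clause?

Split on v3, then v5.
  v3=1, v5=1: remaining (v1,v2,v4) ∈ {(0,1,0)} — 1.
  v3=1, v5=0: remaining (v1,v2,v4) ∈ {(0,1,0)} — 1.
  v3=0, v5=1: 7 of the 8 assignments to (v1,v2,v4) work.
  v3=0, v5=0: a clause becomes empty — 0.
Total: 1 + 1 + 7 + 0 = 9.

9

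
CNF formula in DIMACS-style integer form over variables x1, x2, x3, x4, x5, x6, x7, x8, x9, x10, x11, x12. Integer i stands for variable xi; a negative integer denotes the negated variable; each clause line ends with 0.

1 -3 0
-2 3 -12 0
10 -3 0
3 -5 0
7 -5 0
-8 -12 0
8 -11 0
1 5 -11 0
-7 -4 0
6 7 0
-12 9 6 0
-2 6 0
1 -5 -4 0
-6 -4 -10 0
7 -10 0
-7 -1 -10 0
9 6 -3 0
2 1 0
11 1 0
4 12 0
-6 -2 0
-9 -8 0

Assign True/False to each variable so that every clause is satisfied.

x1 = True, x2 = False, x3 = False, x4 = False, x5 = False, x6 = True, x7 = False, x8 = False, x9 = False, x10 = False, x11 = False, x12 = True

Check each clause:
  1. (x1 | ~x3) — x1 is true.
  2. (~x12 | ~x2 | x3) — ~x2 is true.
  3. (x10 | ~x3) — ~x3 is true.
  4. (~x5 | x3) — ~x5 is true.
  5. (~x5 | x7) — ~x5 is true.
  6. (~x12 | ~x8) — ~x8 is true.
  7. (x8 | ~x11) — ~x11 is true.
  8. (x5 | x1 | ~x11) — x1 is true.
  9. (~x7 | ~x4) — ~x7 is true.
  10. (x7 | x6) — x6 is true.
  11. (x9 | ~x12 | x6) — x6 is true.
  12. (~x2 | x6) — ~x2 is true.
  13. (x1 | ~x5 | ~x4) — x1 is true.
  14. (~x10 | ~x6 | ~x4) — ~x4 is true.
  15. (~x10 | x7) — ~x10 is true.
  16. (~x7 | ~x10 | ~x1) — ~x7 is true.
  17. (x9 | ~x3 | x6) — ~x3 is true.
  18. (x1 | x2) — x1 is true.
  19. (x11 | x1) — x1 is true.
  20. (x12 | x4) — x12 is true.
  21. (~x6 | ~x2) — ~x2 is true.
  22. (~x8 | ~x9) — ~x8 is true.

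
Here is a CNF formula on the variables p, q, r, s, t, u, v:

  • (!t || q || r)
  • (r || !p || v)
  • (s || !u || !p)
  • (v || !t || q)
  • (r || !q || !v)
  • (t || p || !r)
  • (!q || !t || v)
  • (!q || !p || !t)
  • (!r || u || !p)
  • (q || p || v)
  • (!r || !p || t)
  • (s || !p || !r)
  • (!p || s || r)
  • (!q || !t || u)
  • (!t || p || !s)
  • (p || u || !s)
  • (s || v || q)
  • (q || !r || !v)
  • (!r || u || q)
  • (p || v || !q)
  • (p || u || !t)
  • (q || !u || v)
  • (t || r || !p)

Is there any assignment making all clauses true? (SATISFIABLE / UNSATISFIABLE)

SATISFIABLE

Set p = False and propagate.
The remaining clauses are satisfied by q = False, r = False, s = False, t = False, u = True, v = True.
So p = 0, q = 0, r = 0, s = 0, t = 0, u = 1, v = 1 is a satisfying assignment.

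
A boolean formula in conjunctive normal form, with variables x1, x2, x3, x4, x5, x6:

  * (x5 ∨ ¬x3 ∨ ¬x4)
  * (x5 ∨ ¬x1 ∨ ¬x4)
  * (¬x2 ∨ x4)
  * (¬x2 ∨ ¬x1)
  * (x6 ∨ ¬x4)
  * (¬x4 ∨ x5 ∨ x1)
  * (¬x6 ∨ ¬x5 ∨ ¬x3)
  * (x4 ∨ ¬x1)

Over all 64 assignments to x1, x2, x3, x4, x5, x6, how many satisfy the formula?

10

Case analysis on x4 and x1:
  x4=1, x1=1: remaining (x2,x3,x5,x6) ∈ {(0,0,1,1)} — 1.
  x4=1, x1=0: remaining (x2,x3,x5,x6) ∈ {(0,0,1,1); (1,0,1,1)} — 2.
  x4=0, x1=1: a clause becomes empty — 0.
  x4=0, x1=0: 7 of the 16 assignments to (x2,x3,x5,x6) work.
Total: 1 + 2 + 0 + 7 = 10.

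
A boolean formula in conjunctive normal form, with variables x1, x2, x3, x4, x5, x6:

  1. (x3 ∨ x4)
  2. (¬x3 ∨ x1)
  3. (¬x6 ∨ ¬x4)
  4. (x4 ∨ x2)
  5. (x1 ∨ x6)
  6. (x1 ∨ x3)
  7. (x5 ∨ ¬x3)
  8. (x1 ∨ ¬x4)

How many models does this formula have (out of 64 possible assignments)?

8

Case analysis on x1 and x3:
  x1=T, x3=T: remaining (x2,x4,x5,x6) ∈ {(F,T,T,F); (T,F,T,F); (T,F,T,T); (T,T,T,F)} — 4.
  x1=T, x3=F: remaining (x2,x4,x5,x6) ∈ {(F,T,F,F); (F,T,T,F); (T,T,F,F); (T,T,T,F)} — 4.
  x1=F, x3=T: a clause becomes empty — 0.
  x1=F, x3=F: a clause becomes empty — 0.
Total: 4 + 4 + 0 + 0 = 8.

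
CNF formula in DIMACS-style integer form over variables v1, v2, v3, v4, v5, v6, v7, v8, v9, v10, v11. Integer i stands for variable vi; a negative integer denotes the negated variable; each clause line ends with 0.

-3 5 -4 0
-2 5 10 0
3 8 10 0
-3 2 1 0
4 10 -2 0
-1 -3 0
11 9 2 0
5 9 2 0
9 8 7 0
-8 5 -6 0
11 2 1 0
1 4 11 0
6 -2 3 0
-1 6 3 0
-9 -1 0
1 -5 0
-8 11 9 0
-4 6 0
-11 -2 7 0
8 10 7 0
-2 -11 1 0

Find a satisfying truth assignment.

v1=T, v2=T, v3=F, v4=F, v5=F, v6=T, v7=T, v8=F, v9=F, v10=T, v11=T

Pure literal: v7 appears only positively; assign v7 = True.
v10 occurs only positively in the remaining clauses — set v10 = True.
Branch on v1: take v1 = True.
  then v3 is forced to False.
  then v6 is forced to True.
  then v9 is forced to False.
Branch on v2: take v2 = True.
The remaining clauses are satisfied by v4 = False, v5 = False, v8 = False, v11 = True.
Every clause has at least one true literal under this assignment.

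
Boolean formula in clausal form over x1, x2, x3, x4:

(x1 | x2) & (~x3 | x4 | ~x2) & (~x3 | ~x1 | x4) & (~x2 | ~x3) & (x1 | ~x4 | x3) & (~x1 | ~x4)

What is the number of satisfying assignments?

The models are:
  x1=0 x2=1 x3=0 x4=0
  x1=1 x2=0 x3=0 x4=0
  x1=1 x2=1 x3=0 x4=0
That's 3 in total.

3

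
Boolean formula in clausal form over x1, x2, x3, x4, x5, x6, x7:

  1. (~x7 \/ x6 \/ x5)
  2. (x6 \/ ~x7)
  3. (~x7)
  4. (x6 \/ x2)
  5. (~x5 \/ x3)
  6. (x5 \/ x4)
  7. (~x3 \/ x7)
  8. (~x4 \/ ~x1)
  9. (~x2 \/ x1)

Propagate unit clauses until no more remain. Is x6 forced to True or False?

(~x7) is a unit clause: x7 = False.
(~x3 \/ x7): since x7 = False, the clause reduces to (~x3). x3 = False.
(x3 \/ ~x5): since x3 = False, the clause reduces to (~x5). x5 = False.
In (x5 \/ x4), x5 is now false; x4 must hold, so x4 = True.
(~x4 \/ ~x1) with x4 = True leaves only ~x1, so x1 = False.
In (x1 \/ ~x2), x1 is now false; ~x2 must hold, so x2 = False.
(x6 \/ x2): since x2 = False, the clause reduces to (x6). x6 = True.

True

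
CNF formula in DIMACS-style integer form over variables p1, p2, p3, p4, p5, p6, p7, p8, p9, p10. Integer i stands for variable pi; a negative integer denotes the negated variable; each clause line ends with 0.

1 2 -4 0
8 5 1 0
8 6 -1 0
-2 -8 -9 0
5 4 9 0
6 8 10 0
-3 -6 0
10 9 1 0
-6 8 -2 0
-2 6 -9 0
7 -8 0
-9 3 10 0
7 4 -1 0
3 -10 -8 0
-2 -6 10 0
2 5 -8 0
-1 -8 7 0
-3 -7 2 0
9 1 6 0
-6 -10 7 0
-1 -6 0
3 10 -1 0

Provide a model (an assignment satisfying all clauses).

p1 = True  p2 = True  p3 = True  p4 = False  p5 = True  p6 = False  p7 = True  p8 = True  p9 = False  p10 = True

Check each clause:
  1. (p2 || !p4 || p1) — p1 is true.
  2. (p8 || p5 || p1) — p8 is true.
  3. (!p1 || p6 || p8) — p8 is true.
  4. (!p2 || !p9 || !p8) — !p9 is true.
  5. (p5 || p9 || p4) — p5 is true.
  6. (p8 || p6 || p10) — p8 is true.
  7. (!p6 || !p3) — !p6 is true.
  8. (p10 || p1 || p9) — p10 is true.
  9. (p8 || !p2 || !p6) — p8 is true.
  10. (!p2 || p6 || !p9) — !p9 is true.
  11. (p7 || !p8) — p7 is true.
  12. (!p9 || p3 || p10) — p10 is true.
  13. (p4 || p7 || !p1) — p7 is true.
  14. (!p10 || !p8 || p3) — p3 is true.
  15. (!p2 || !p6 || p10) — p10 is true.
  16. (p2 || p5 || !p8) — p2 is true.
  17. (p7 || !p8 || !p1) — p7 is true.
  18. (!p3 || !p7 || p2) — p2 is true.
  19. (p1 || p6 || p9) — p1 is true.
  20. (!p6 || p7 || !p10) — !p6 is true.
  21. (!p6 || !p1) — !p6 is true.
  22. (p3 || !p1 || p10) — p10 is true.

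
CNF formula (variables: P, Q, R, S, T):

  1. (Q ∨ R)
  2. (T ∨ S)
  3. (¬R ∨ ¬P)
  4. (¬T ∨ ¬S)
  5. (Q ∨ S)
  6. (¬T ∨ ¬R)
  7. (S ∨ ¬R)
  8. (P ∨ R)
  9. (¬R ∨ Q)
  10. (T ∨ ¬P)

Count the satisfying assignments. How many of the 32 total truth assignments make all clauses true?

The models are:
  P=F Q=T R=T S=T T=F
  P=T Q=T R=F S=F T=T
That's 2 in total.

2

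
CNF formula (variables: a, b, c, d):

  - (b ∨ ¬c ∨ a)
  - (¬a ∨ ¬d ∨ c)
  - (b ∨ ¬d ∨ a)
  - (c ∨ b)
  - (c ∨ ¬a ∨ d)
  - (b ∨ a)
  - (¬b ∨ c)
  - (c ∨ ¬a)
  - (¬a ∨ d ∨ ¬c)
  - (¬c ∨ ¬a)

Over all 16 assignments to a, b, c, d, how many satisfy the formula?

2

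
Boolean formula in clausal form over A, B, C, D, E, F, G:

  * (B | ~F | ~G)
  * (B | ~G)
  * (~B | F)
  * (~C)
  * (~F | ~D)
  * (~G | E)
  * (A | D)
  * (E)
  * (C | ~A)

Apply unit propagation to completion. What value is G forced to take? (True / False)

False

(~C) stands alone — C = False.
(E) is a unit clause: E = True.
(C | ~A) with C = False leaves only ~A, so A = False.
(D | A) with A = False leaves only D, so D = True.
(~D | ~F): since D = True, the clause reduces to (~F). F = False.
(~B | F) with F = False leaves only ~B, so B = False.
From (~G | B) and B = False: G = False.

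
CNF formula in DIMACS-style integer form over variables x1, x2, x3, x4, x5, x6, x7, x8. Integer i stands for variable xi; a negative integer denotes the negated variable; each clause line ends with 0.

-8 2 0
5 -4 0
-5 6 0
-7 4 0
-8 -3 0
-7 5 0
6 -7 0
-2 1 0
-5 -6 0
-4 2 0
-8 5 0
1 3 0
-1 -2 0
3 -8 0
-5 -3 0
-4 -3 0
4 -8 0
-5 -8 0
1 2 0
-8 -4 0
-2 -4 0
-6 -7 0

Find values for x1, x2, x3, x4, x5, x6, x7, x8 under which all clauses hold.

x7 occurs only negated in the remaining clauses — set x7 = False.
Pure literal: x8 appears only negated; assign x8 = False.
Try x1 = True.
  then x2 is forced to False.
  then x4 is forced to False.
For the remaining variables, x3 = False, x5 = False, x6 = True works.
Every clause has at least one true literal under this assignment.

x1=T, x2=F, x3=F, x4=F, x5=F, x6=T, x7=F, x8=F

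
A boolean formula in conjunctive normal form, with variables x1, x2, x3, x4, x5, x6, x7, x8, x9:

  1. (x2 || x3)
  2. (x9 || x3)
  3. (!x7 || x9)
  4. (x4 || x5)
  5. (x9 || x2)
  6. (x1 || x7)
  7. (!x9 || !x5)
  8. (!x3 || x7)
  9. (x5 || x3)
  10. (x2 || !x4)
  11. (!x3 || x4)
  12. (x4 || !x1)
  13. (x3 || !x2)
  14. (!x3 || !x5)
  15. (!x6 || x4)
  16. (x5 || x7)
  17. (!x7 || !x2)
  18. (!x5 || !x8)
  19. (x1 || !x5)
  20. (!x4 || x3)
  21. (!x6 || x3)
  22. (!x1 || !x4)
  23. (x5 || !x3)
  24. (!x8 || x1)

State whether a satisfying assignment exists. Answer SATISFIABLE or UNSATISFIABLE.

UNSATISFIABLE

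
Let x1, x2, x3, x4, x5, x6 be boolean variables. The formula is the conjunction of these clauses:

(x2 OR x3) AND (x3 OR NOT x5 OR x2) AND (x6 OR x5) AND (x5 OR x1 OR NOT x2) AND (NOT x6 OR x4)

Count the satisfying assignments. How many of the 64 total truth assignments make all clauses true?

Split on x2, then x5.
  x2=T, x5=T: x1, x3 free; 3 ways for (x4,x6) × 2^2 = 12.
  x2=T, x5=F: remaining (x1,x3,x4,x6) ∈ {(T,F,T,T); (T,T,T,T)} — 2.
  x2=F, x5=T: x1 free; 3 ways for (x3,x4,x6) × 2^1 = 6.
  x2=F, x5=F: remaining (x1,x3,x4,x6) ∈ {(F,T,T,T); (T,T,T,T)} — 2.
Total: 12 + 2 + 6 + 2 = 22.

22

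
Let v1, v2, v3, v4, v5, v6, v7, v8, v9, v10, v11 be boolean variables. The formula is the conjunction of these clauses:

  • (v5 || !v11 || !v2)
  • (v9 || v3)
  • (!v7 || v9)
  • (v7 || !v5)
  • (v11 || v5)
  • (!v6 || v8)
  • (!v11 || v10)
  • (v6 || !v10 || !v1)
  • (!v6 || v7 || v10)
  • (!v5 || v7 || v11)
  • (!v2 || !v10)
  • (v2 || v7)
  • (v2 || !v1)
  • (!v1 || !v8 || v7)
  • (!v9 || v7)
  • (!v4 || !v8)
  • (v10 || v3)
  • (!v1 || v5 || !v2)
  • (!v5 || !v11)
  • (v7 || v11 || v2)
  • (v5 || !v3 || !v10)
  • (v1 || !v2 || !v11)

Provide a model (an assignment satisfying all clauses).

v1=False, v2=False, v3=False, v4=False, v5=True, v6=False, v7=True, v8=True, v9=True, v10=True, v11=False

Check each clause:
  1. (!v2 || !v11 || v5) — !v11 is true.
  2. (v9 || v3) — v9 is true.
  3. (!v7 || v9) — v9 is true.
  4. (v7 || !v5) — v7 is true.
  5. (v11 || v5) — v5 is true.
  6. (v8 || !v6) — v8 is true.
  7. (v10 || !v11) — v10 is true.
  8. (!v10 || !v1 || v6) — !v1 is true.
  9. (v7 || v10 || !v6) — !v6 is true.
  10. (v11 || !v5 || v7) — v7 is true.
  11. (!v2 || !v10) — !v2 is true.
  12. (v7 || v2) — v7 is true.
  13. (v2 || !v1) — !v1 is true.
  14. (!v8 || !v1 || v7) — !v1 is true.
  15. (!v9 || v7) — v7 is true.
  16. (!v4 || !v8) — !v4 is true.
  17. (v10 || v3) — v10 is true.
  18. (!v2 || !v1 || v5) — v5 is true.
  19. (!v11 || !v5) — !v11 is true.
  20. (v7 || v2 || v11) — v7 is true.
  21. (v5 || !v10 || !v3) — !v3 is true.
  22. (v1 || !v11 || !v2) — !v11 is true.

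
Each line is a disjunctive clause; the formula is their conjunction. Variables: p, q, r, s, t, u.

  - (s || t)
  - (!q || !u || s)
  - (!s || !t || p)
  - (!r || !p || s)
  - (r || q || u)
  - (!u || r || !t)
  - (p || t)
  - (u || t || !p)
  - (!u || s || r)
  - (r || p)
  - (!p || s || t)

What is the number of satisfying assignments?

13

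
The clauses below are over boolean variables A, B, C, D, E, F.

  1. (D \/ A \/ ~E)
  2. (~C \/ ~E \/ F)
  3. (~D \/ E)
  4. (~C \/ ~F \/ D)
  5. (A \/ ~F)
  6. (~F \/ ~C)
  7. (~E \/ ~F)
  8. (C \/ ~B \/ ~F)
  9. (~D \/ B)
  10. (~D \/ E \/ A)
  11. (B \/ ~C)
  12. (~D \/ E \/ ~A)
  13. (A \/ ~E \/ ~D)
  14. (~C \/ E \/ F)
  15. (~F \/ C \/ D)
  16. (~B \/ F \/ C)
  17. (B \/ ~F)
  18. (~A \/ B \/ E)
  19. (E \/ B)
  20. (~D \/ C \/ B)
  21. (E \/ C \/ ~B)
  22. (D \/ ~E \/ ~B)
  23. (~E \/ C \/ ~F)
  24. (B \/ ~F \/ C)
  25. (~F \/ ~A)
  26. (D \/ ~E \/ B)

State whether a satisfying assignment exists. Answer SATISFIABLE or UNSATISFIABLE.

E = True:
  propagation gives F=False, C=False, B=False, D=False; an empty clause results — contradiction.
E = False:
  propagation gives D=False, B=True, C=True, F=False; an empty clause results — contradiction.
Every branch closes, so no satisfying assignment exists.

UNSATISFIABLE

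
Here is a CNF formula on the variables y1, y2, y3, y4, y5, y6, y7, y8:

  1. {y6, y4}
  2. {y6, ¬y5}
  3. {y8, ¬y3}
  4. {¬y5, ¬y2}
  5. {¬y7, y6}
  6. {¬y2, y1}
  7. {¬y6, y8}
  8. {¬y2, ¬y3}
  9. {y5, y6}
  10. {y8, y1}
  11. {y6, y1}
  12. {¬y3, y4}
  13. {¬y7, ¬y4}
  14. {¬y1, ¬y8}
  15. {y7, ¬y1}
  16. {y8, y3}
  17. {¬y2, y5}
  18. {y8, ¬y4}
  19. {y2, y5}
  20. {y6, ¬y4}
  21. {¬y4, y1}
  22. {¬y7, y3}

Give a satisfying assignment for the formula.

Set y1 = False and propagate.
  then y2 is forced to False.
  then y8 is forced to True.
  then y6 is forced to True.
  then y5 is forced to True.
  then y4 is forced to False.
  then y3 is forced to False.
  then y7 is forced to False.
Every clause has at least one true literal under this assignment.

y1=False  y2=False  y3=False  y4=False  y5=True  y6=True  y7=False  y8=True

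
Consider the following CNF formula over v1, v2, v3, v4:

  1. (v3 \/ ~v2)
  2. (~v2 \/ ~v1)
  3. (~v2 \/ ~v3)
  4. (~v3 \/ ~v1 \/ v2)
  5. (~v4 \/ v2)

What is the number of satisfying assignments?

Satisfying assignments:
  v1=F v2=F v3=F v4=F
  v1=F v2=F v3=T v4=F
  v1=T v2=F v3=F v4=F
That's 3 in total.

3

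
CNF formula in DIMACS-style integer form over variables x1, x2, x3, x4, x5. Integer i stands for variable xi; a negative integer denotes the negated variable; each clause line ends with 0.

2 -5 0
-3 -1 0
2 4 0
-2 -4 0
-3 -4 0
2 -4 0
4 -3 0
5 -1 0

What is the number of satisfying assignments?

Satisfying assignments:
  x1=F x2=T x3=F x4=F x5=F
  x1=F x2=T x3=F x4=F x5=T
  x1=T x2=T x3=F x4=F x5=T
Count: 3.

3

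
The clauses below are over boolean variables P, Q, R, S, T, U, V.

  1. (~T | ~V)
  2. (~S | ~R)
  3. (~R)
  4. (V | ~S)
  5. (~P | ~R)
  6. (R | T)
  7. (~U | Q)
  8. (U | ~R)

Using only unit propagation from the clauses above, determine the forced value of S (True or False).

(~R) is a unit clause: R = False.
(R | T) with R = False leaves only T, so T = True.
(~V | ~T): since T = True, the clause reduces to (~V). V = False.
(~S | V): since V = False, the clause reduces to (~S). S = False.

False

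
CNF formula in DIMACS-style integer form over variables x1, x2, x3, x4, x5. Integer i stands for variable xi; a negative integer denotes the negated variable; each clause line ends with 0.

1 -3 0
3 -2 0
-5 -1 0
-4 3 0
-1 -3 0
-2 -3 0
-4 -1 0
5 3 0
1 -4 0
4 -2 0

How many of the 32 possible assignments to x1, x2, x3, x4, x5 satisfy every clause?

Satisfying assignments:
  x1=F x2=F x3=F x4=F x5=T
That's 1 in total.

1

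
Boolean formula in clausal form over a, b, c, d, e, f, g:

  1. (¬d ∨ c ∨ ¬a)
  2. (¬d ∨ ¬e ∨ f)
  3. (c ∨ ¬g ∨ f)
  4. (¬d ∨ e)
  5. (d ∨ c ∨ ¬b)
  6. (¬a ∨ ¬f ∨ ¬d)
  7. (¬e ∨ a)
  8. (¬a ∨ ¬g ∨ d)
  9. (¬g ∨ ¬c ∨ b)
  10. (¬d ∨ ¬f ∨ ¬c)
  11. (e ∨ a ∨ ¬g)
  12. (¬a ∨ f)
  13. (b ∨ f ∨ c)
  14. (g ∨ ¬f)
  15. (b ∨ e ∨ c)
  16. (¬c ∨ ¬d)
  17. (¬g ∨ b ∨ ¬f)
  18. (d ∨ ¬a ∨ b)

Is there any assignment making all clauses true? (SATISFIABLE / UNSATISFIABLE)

Branch on a: take a = False.
  then e is forced to False.
  then d is forced to False.
  then g is forced to False.
  then f is forced to False.
Try b = False.
  then c is forced to True.
So a=F, b=F, c=T, d=F, e=F, f=F, g=F is a satisfying assignment.

SATISFIABLE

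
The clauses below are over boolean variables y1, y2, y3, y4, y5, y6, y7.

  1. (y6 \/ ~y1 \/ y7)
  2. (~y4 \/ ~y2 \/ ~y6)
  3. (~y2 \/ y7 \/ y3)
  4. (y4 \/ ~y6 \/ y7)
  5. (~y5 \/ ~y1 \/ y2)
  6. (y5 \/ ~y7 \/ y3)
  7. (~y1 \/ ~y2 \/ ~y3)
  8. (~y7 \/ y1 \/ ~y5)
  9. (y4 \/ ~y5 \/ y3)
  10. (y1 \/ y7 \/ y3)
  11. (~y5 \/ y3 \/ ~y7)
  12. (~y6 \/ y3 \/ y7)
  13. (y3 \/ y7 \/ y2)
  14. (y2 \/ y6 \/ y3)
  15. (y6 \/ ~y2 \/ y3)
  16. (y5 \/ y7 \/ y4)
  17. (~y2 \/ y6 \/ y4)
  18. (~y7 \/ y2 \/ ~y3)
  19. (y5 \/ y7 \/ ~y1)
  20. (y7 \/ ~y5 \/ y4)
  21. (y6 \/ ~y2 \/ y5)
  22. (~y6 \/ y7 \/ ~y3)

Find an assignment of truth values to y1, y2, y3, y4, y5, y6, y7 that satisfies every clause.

Branch on y1: take y1 = False.
Branch on y2: take y2 = True.
The remaining clauses are satisfied by y3 = True, y4 = False, y5 = False, y6 = True, y7 = True.

y1=0, y2=1, y3=1, y4=0, y5=0, y6=1, y7=1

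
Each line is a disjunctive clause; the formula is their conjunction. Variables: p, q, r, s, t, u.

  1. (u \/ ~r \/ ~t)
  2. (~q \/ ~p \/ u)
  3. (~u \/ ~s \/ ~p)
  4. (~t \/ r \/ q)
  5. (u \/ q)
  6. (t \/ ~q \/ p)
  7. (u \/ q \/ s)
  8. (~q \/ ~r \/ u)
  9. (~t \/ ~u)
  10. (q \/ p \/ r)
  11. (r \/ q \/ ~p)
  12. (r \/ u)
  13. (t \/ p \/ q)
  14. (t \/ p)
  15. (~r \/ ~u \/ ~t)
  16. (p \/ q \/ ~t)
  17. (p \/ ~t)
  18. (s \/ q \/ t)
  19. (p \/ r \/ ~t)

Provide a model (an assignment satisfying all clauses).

p=True  q=True  r=False  s=False  t=False  u=True

Branch on p: take p = True.
Set q = True and propagate.
  then u is forced to True.
  then s is forced to False.
  then t is forced to False.
r is now unconstrained; take r = False.
Check each clause:
  1. (~t \/ ~r \/ u) — ~t is true.
  2. (~q \/ ~p \/ u) — u is true.
  3. (~s \/ ~u \/ ~p) — ~s is true.
  4. (~t \/ r \/ q) — q is true.
  5. (q \/ u) — q is true.
  6. (t \/ ~q \/ p) — p is true.
  7. (s \/ q \/ u) — q is true.
  8. (~r \/ ~q \/ u) — ~r is true.
  9. (~u \/ ~t) — ~t is true.
  10. (q \/ r \/ p) — p is true.
  11. (~p \/ r \/ q) — q is true.
  12. (u \/ r) — u is true.
  13. (p \/ q \/ t) — p is true.
  14. (p \/ t) — p is true.
  15. (~r \/ ~t \/ ~u) — ~t is true.
  16. (q \/ ~t \/ p) — p is true.
  17. (p \/ ~t) — p is true.
  18. (t \/ s \/ q) — q is true.
  19. (~t \/ p \/ r) — p is true.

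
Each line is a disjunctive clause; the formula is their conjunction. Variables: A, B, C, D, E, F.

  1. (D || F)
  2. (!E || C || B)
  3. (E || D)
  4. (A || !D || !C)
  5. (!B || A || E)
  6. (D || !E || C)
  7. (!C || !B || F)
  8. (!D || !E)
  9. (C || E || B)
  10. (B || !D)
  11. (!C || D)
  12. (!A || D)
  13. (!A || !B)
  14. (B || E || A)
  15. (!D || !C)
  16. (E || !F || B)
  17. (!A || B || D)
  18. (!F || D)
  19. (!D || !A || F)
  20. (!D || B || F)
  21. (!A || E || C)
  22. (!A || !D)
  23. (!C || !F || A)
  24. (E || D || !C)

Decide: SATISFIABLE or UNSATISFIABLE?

UNSATISFIABLE

D = True:
  propagation gives E=False, B=True, A=True; an empty clause results — contradiction.
D = False:
  propagation gives F=True; an empty clause results — contradiction.
Every branch closes, so no satisfying assignment exists.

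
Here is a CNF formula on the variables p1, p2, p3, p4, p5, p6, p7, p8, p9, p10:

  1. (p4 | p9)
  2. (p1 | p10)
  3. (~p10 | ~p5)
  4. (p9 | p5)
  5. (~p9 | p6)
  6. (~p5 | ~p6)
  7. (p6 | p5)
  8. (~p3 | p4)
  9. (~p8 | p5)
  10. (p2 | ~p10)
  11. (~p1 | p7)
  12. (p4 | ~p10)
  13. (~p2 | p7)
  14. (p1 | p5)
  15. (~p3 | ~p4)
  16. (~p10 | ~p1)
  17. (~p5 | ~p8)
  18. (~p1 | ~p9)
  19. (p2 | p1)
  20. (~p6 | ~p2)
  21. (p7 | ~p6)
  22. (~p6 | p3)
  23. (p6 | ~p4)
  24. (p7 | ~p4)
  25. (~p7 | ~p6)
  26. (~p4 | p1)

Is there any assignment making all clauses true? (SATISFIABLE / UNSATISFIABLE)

p6 = True:
  propagation gives p5=False, p9=True, p8=False, p1=True; an empty clause results — contradiction.
p6 = False:
  propagation gives p9=False, p4=True; an empty clause results — contradiction.
Every branch closes, so no satisfying assignment exists.

UNSATISFIABLE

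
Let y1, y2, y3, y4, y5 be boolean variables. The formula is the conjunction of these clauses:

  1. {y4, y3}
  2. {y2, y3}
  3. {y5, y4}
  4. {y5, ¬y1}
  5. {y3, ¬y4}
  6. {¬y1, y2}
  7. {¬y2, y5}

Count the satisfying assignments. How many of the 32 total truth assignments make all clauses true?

7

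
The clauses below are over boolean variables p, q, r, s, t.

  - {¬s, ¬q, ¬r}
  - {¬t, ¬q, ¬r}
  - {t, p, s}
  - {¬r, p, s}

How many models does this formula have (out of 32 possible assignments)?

21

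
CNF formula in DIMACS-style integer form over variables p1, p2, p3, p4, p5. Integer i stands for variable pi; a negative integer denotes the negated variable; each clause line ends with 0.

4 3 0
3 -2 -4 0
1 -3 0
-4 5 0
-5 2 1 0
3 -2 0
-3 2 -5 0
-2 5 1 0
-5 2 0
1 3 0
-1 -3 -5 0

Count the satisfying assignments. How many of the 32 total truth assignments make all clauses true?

2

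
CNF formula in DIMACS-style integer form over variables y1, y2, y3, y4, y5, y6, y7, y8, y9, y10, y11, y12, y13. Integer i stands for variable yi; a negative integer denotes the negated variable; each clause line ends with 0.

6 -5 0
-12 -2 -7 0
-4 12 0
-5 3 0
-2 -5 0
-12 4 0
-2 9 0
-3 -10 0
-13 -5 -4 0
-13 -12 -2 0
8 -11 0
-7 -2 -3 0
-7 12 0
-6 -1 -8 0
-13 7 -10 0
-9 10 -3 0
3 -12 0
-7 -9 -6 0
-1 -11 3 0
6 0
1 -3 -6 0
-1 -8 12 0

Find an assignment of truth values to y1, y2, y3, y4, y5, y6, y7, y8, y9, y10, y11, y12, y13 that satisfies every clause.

y1=True  y2=False  y3=True  y4=True  y5=False  y6=True  y7=False  y8=False  y9=False  y10=False  y11=False  y12=True  y13=False

The clause (y6) is unit: y6 must be True.
Pure literal: y2 appears only negated; assign y2 = False.
y5 occurs only negated in the remaining clauses — set y5 = False.
Try y1 = True.
  then y8 is forced to False.
  then y11 is forced to False.
Set y3 = True and propagate.
  then y10 is forced to False.
  then y9 is forced to False.
Branch on y4: take y4 = True.
  then y12 is forced to True.
y7, y13 are now unconstrained; take y7 = False, y13 = False.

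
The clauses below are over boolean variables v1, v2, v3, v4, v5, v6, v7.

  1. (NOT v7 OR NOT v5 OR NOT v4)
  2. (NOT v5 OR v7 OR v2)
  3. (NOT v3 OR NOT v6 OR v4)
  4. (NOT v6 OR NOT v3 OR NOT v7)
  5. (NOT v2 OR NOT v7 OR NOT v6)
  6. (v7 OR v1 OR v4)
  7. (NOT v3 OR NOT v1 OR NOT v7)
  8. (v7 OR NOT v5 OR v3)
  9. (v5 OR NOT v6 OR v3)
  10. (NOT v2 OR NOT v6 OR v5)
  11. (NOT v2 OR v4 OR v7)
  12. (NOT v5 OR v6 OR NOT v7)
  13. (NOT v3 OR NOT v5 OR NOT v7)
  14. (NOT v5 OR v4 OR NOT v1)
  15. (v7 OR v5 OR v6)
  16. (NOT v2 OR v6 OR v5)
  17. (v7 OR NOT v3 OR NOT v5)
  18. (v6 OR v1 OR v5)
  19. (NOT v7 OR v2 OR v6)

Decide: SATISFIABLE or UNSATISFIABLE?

Try v1 = False.
Set v2 = False and propagate.
Try v3 = True.
For the remaining variables, v4 = True, v5 = False, v6 = True, v7 = False works.
So v1=F, v2=F, v3=T, v4=T, v5=F, v6=T, v7=F is a satisfying assignment.

SATISFIABLE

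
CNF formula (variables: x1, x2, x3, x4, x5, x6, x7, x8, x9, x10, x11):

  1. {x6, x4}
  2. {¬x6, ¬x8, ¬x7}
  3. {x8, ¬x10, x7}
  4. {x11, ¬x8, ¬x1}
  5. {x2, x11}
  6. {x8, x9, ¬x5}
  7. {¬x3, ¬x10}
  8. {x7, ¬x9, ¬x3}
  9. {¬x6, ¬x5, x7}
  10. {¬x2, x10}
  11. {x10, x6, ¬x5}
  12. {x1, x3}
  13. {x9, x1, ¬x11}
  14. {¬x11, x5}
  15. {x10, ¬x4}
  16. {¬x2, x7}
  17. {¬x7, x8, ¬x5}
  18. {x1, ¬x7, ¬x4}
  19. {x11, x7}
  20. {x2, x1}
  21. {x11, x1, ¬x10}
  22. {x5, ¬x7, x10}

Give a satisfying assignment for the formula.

x1=1  x2=0  x3=0  x4=1  x5=1  x6=0  x7=1  x8=1  x9=0  x10=1  x11=1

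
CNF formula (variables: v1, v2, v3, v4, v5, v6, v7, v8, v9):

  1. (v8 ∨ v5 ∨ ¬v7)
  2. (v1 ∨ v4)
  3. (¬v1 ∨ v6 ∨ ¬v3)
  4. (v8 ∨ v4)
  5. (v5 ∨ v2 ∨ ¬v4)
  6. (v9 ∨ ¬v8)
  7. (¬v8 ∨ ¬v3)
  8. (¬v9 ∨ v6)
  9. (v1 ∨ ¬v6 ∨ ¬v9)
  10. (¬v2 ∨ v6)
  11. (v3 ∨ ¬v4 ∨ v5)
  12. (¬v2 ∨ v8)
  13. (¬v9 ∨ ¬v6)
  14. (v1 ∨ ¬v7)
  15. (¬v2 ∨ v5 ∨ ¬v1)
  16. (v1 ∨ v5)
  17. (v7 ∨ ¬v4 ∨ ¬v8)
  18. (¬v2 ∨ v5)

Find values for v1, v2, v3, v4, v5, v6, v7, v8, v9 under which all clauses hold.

v1 = False, v2 = False, v3 = True, v4 = True, v5 = True, v6 = False, v7 = False, v8 = False, v9 = False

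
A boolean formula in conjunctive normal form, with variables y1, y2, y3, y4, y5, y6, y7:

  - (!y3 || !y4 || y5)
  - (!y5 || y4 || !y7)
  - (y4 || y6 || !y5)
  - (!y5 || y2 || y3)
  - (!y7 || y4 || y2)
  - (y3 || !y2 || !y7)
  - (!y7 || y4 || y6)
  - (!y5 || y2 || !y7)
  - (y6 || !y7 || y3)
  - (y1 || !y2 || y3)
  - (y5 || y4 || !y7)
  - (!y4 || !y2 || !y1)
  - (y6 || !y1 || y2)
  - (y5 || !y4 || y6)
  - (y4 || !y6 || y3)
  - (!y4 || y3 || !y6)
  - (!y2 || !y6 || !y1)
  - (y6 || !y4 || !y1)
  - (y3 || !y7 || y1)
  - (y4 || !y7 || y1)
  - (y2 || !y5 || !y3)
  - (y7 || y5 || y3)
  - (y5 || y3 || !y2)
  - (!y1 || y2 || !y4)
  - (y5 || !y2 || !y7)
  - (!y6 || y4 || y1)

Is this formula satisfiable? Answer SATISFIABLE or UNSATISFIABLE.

SATISFIABLE

Set y1 = False and propagate.
Branch on y2: take y2 = True.
  then y3 is forced to True.
For the remaining variables, y4 = True, y5 = True, y6 = True, y7 = True works.
So y1 = False, y2 = True, y3 = True, y4 = True, y5 = True, y6 = True, y7 = True is a satisfying assignment.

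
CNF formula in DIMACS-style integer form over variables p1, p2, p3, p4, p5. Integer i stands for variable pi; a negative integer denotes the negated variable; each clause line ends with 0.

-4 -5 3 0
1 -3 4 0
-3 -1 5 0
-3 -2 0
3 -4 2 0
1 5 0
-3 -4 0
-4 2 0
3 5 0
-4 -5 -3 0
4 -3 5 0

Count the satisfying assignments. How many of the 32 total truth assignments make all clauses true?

5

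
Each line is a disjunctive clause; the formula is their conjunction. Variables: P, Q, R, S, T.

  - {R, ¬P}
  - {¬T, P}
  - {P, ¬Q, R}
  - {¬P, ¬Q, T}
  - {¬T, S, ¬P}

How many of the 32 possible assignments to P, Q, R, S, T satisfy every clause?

10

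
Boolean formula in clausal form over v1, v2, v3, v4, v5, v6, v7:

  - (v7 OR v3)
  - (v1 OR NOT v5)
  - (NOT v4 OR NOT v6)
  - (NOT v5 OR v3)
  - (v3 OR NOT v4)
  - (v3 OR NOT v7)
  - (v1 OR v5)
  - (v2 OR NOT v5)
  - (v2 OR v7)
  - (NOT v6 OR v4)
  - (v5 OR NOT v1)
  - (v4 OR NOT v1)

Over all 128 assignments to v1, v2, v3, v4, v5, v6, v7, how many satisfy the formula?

2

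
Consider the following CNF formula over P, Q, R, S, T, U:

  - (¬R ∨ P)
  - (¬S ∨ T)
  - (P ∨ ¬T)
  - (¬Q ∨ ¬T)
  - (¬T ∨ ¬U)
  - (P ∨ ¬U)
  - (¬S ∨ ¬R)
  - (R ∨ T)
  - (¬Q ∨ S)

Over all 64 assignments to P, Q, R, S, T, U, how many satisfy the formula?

The models are:
  P=T Q=F R=F S=F T=T U=F
  P=T Q=F R=F S=T T=T U=F
  P=T Q=F R=T S=F T=F U=F
  P=T Q=F R=T S=F T=F U=T
  P=T Q=F R=T S=F T=T U=F
That's 5 in total.

5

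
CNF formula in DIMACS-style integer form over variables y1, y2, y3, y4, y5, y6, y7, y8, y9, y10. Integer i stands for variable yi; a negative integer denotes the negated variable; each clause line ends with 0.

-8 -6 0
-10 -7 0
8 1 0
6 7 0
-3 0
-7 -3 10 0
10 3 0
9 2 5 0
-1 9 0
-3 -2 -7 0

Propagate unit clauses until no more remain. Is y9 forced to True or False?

True

Unit clause (¬y3) sets y3 = False.
(y10 ∨ y3): since y3 = False, the clause reduces to (y10). y10 = True.
(¬y7 ∨ ¬y10): since y10 = True, the clause reduces to (¬y7). y7 = False.
From (y7 ∨ y6) and y7 = False: y6 = True.
From (¬y6 ∨ ¬y8) and y6 = True: y8 = False.
From (y8 ∨ y1) and y8 = False: y1 = True.
In (y9 ∨ ¬y1), ¬y1 is now false; y9 must hold, so y9 = True.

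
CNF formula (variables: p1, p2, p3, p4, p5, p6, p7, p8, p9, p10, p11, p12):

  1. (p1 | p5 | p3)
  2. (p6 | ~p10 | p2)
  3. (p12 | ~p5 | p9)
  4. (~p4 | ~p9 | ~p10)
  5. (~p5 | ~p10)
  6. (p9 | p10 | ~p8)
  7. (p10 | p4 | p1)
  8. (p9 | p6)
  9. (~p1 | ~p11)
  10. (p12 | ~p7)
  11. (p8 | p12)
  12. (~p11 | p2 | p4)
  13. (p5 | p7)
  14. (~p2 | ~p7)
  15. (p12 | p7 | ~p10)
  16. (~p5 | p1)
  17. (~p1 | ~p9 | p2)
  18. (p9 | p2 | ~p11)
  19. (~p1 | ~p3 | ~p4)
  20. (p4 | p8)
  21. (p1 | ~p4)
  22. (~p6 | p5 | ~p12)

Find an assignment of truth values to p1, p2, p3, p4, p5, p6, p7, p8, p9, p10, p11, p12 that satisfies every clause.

p11 occurs only negated in the remaining clauses — set p11 = False.
Set p1 = True and propagate.
Set p2 = True and propagate.
  then p7 is forced to False.
  then p5 is forced to True.
  then p10 is forced to False.
For the remaining variables, p3 = False, p4 = True, p6 = True, p8 = False, p9 = False, p12 = True works.
Every clause has at least one true literal under this assignment.

p1 = T, p2 = T, p3 = F, p4 = T, p5 = T, p6 = T, p7 = F, p8 = F, p9 = F, p10 = F, p11 = F, p12 = T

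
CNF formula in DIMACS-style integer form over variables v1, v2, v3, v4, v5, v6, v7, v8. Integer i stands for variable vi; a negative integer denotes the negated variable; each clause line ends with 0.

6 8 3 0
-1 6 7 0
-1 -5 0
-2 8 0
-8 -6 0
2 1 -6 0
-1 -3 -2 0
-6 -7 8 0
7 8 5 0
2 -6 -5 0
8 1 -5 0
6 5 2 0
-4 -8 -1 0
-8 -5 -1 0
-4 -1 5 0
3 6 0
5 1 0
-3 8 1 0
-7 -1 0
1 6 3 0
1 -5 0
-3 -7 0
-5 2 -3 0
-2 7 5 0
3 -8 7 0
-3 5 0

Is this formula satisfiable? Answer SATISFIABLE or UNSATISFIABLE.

UNSATISFIABLE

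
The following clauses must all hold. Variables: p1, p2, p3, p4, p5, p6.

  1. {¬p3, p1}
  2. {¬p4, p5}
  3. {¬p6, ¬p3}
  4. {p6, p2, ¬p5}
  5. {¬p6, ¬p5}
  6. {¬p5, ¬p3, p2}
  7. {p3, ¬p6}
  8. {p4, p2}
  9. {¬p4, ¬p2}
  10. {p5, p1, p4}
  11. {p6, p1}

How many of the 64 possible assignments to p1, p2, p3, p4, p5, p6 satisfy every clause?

4

Satisfying assignments:
  p1=1 p2=1 p3=0 p4=0 p5=0 p6=0
  p1=1 p2=1 p3=0 p4=0 p5=1 p6=0
  p1=1 p2=1 p3=1 p4=0 p5=0 p6=0
  p1=1 p2=1 p3=1 p4=0 p5=1 p6=0
Count: 4.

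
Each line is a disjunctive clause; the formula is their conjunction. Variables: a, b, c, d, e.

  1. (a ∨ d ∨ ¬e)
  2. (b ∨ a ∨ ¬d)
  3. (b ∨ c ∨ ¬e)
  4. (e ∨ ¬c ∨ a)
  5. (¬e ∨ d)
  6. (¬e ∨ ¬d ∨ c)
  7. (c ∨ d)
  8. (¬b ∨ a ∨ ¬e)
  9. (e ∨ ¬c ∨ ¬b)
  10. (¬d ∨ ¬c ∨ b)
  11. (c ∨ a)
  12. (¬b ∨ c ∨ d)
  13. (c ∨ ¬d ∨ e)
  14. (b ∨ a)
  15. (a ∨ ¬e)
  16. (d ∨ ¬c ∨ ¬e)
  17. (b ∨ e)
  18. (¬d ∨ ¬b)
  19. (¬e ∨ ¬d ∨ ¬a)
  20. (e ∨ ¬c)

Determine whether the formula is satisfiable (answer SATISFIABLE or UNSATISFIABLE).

UNSATISFIABLE

e = True:
  propagation gives d=True, c=True, b=True; an empty clause results — contradiction.
e = False:
  propagation gives b=True, c=False, d=True; an empty clause results — contradiction.
Every branch closes, so no satisfying assignment exists.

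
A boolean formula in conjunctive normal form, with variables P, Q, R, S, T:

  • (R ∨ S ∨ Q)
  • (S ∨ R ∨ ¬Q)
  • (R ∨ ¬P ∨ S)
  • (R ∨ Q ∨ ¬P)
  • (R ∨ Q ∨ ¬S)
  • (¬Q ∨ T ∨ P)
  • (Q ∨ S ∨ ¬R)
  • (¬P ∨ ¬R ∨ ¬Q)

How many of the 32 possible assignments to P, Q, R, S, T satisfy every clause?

Case analysis on Q and R:
  Q=1, R=1: remaining (P,S,T) ∈ {(0,0,1); (0,1,1)} — 2.
  Q=1, R=0: remaining (P,S,T) ∈ {(0,1,1); (1,1,0); (1,1,1)} — 3.
  Q=0, R=1: remaining (P,S,T) ∈ {(0,1,0); (0,1,1); (1,1,0); (1,1,1)} — 4.
  Q=0, R=0: a clause becomes empty — 0.
Total: 2 + 3 + 4 + 0 = 9.

9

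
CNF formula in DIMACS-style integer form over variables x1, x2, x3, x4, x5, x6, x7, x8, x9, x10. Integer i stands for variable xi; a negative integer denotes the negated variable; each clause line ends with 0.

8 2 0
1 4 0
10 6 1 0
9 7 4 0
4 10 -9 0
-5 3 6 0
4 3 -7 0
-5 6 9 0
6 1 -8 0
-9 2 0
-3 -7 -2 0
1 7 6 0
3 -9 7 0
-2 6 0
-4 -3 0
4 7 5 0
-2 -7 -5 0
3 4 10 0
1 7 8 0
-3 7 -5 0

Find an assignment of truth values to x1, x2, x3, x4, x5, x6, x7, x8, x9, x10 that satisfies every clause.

x1=1  x2=0  x3=1  x4=0  x5=0  x6=1  x7=1  x8=1  x9=0  x10=0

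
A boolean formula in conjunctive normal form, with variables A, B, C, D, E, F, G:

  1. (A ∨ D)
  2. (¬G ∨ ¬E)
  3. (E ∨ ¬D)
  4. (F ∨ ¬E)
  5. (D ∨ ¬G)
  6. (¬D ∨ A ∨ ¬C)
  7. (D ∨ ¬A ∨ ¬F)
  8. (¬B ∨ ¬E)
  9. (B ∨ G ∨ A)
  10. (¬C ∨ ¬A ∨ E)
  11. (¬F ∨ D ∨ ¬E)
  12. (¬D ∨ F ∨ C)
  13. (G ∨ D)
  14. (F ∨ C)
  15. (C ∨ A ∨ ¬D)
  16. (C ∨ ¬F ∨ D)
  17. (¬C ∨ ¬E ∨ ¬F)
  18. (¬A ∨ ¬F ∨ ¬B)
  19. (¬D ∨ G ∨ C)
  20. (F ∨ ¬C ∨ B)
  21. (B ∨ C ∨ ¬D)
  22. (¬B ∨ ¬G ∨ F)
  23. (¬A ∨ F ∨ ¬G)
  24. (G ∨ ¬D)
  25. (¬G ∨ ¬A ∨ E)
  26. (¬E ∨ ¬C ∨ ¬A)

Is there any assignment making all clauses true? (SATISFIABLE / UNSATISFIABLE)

UNSATISFIABLE

D = True:
  propagation gives E=True, G=False; an empty clause results — contradiction.
D = False:
  propagation gives A=True, G=False; an empty clause results — contradiction.
Every branch closes, so no satisfying assignment exists.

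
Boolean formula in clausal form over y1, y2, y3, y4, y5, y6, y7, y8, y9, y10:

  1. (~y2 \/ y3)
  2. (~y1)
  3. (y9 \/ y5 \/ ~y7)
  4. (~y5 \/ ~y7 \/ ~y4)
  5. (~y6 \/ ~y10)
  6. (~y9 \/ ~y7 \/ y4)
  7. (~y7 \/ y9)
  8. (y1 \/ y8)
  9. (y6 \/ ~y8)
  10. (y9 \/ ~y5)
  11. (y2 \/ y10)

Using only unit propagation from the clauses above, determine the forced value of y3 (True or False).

Unit clause (~y1) sets y1 = False.
(y8 \/ y1): since y1 = False, the clause reduces to (y8). y8 = True.
(~y8 \/ y6): since y8 = True, the clause reduces to (y6). y6 = True.
(~y10 \/ ~y6) with y6 = True leaves only ~y10, so y10 = False.
In (y2 \/ y10), y10 is now false; y2 must hold, so y2 = True.
(~y2 \/ y3) with y2 = True leaves only y3, so y3 = True.

True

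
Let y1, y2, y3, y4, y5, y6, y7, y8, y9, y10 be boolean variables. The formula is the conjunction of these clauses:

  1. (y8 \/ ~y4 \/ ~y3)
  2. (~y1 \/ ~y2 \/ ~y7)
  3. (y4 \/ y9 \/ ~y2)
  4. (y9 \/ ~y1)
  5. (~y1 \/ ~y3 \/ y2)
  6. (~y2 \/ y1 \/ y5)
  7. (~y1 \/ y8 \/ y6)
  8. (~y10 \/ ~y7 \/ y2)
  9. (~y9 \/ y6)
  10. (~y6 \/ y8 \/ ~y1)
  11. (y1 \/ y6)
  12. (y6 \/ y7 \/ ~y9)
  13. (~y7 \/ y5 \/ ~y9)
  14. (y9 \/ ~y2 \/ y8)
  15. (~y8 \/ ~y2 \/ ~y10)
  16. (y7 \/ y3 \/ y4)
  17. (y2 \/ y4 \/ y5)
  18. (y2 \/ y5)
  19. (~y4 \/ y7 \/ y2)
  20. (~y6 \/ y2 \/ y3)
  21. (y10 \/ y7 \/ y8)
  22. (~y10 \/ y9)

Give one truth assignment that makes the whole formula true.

y1=T, y2=T, y3=T, y4=T, y5=T, y6=T, y7=F, y8=T, y9=T, y10=F

Pure literal: y5 appears only positively; assign y5 = True.
Set y1 = True and propagate.
  then y9 is forced to True.
  then y6 is forced to True.
  then y8 is forced to True.
The remaining clauses are satisfied by y2 = True, y3 = True, y4 = True, y7 = False, y10 = False.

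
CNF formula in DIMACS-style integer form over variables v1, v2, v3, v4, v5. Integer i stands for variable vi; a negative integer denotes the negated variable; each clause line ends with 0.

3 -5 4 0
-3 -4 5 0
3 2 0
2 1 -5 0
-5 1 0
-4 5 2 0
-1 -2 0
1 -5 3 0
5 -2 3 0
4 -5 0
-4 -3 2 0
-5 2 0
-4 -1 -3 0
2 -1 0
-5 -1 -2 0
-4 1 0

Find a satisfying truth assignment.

v1=F, v2=F, v3=T, v4=F, v5=F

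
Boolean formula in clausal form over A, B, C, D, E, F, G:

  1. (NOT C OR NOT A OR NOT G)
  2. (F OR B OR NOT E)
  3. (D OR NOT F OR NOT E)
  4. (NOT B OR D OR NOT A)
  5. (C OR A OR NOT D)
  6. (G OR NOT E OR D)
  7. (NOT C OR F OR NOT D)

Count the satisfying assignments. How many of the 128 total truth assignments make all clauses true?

50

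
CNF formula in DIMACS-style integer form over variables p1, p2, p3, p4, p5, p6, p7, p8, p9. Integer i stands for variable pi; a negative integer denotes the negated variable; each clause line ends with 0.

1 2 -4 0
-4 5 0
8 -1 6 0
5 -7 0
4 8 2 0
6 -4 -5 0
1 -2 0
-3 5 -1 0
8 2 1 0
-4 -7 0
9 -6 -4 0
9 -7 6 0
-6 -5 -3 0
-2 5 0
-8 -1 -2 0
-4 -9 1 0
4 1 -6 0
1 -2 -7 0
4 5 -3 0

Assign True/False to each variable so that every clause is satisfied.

p1 = 1, p2 = 0, p3 = 0, p4 = 1, p5 = 1, p6 = 1, p7 = 0, p8 = 0, p9 = 1

Pure literal: p3 appears only negated; assign p3 = False.
Pure literal: p7 appears only negated; assign p7 = False.
Branch on p1: take p1 = True.
Set p2 = False and propagate.
Set p4 = True and propagate.
  then p5 is forced to True.
  then p6 is forced to True.
  then p9 is forced to True.
p8 is now unconstrained; take p8 = False.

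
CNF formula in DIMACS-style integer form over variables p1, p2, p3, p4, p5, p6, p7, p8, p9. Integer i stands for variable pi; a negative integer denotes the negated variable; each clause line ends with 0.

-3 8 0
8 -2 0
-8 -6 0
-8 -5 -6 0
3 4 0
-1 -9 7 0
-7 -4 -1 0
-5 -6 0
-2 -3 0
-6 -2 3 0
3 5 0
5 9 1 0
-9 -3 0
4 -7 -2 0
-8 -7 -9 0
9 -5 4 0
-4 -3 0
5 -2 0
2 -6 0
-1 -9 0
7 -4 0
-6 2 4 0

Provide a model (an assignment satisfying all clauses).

p1=F, p2=T, p3=F, p4=T, p5=T, p6=F, p7=T, p8=T, p9=F

Check each clause:
  1. {p8, ¬p3} — p8 is true.
  2. {p8, ¬p2} — p8 is true.
  3. {¬p8, ¬p6} — ¬p6 is true.
  4. {¬p6, ¬p8, ¬p5} — ¬p6 is true.
  5. {p3, p4} — p4 is true.
  6. {¬p9, ¬p1, p7} — ¬p9 is true.
  7. {¬p7, ¬p4, ¬p1} — ¬p1 is true.
  8. {¬p6, ¬p5} — ¬p6 is true.
  9. {¬p2, ¬p3} — ¬p3 is true.
  10. {p3, ¬p6, ¬p2} — ¬p6 is true.
  11. {p5, p3} — p5 is true.
  12. {p1, p5, p9} — p5 is true.
  13. {¬p3, ¬p9} — ¬p3 is true.
  14. {¬p7, ¬p2, p4} — p4 is true.
  15. {¬p9, ¬p8, ¬p7} — ¬p9 is true.
  16. {p9, ¬p5, p4} — p4 is true.
  17. {¬p3, ¬p4} — ¬p3 is true.
  18. {¬p2, p5} — p5 is true.
  19. {¬p6, p2} — p2 is true.
  20. {¬p1, ¬p9} — ¬p1 is true.
  21. {¬p4, p7} — p7 is true.
  22. {¬p6, p2, p4} — ¬p6 is true.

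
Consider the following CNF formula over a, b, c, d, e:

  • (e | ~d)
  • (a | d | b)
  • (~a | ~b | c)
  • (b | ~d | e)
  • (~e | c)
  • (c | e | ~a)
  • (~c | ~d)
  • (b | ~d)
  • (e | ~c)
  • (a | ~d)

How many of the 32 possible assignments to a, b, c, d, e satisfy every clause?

Satisfying assignments:
  a=F b=T c=F d=F e=F
  a=F b=T c=T d=F e=T
  a=T b=F c=T d=F e=T
  a=T b=T c=T d=F e=T
Count: 4.

4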